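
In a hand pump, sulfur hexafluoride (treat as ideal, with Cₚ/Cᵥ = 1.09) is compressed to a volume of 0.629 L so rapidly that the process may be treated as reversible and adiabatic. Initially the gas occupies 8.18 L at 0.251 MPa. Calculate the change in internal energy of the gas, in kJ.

ΔU ≈ 5.92 kJ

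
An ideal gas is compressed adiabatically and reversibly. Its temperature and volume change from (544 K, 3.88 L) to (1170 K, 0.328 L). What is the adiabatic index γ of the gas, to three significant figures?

TV^(γ−1) = const ⇒ γ − 1 = ln(T₂/T₁) / ln(V₁/V₂).
γ = 1 + ln(1170/544) / ln(3.88/0.328) = 1.31.

γ ≈ 1.31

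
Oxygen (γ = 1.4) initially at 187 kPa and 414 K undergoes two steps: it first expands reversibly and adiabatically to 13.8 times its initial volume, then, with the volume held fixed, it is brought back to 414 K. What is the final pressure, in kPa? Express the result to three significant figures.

P₃ ≈ 13.6 kPa

Adiabatic step (PV^γ = const): P₂ = 187×(1/13.8)^(1.4) = 4.743 kPa; T₂ = 414×(1/13.8)^(0.4) = 144.9 K.
Isochoric: P₃ = P₂(T₃/T₂) = 4.743 × (414/144.9) = 13.55 kPa.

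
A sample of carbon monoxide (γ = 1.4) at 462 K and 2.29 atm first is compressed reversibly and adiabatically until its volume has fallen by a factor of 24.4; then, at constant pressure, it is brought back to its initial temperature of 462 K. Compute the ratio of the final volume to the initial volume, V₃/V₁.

V₃/V₁ ≈ 0.0114

Adiabatic step: V₂/V₁ = 0.04098; T₂ = T₁·24.4^(0.4) = 1658 K.
Isobaric step: V₃/V₂ = T₃/T₂ = 462/1658.
V₃/V₁ = (V₂/V₁)(V₃/V₂) = 0.04098 × (462/1658) = 0.01142.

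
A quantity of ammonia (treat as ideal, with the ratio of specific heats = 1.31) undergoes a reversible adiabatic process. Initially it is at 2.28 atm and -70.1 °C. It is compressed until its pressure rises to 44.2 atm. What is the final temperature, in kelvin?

T₂ ≈ 410 K

Adiabatic: T₂/T₁ = (P₂/P₁)^((γ−1)/γ).
T₁ = -70.1 °C = 203 K.
T₂ = 203 × (44.2/2.28)^(0.237) = 409.5 K.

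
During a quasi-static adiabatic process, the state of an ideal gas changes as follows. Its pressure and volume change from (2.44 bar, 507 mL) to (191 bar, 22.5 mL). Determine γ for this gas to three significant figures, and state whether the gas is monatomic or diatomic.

PV^γ = const ⇒ γ = ln(P₂/P₁) / ln(V₁/V₂).
γ = ln(191/2.44) / ln(507/22.5) = 1.4.
γ ≈ 1.40 is close to 7/5, so the gas is diatomic.

γ ≈ 1.40; diatomic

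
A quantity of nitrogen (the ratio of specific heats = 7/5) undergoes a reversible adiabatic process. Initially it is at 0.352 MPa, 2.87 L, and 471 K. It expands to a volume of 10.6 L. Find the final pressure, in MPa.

P₂ ≈ 0.0565 MPa

Since PV^γ is constant along a reversible adiabat, P₂ = P₁ (V₁/V₂)^γ.
P₂ = 0.352 × (2.87/10.6)^(7/5) = 0.05651 MPa.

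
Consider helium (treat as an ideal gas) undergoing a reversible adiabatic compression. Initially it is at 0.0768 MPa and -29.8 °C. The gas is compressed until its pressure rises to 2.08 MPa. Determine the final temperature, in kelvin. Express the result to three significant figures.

T₂ ≈ 911 K

Along an adiabat T P^((1−γ)/γ) is constant, so T₂ = T₁ (P₂/P₁)^((γ−1)/γ).
For a monatomic ideal gas γ = 5/3, so (γ−1)/γ = 2/5.
T₁ = -29.8 °C = 243.3 K.
T₂ = 243.3 × (2.08/0.0768)^(2/5) = 910.6 K.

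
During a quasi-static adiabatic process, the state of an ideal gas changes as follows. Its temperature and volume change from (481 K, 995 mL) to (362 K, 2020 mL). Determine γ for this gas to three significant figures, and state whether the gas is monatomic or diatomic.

γ ≈ 1.40; diatomic

TV^(γ−1) = const ⇒ γ − 1 = ln(T₂/T₁) / ln(V₁/V₂).
γ = 1 + ln(362/481) / ln(995/2020) = 1.401.
γ ≈ 1.40 is close to 7/5, so the gas is diatomic.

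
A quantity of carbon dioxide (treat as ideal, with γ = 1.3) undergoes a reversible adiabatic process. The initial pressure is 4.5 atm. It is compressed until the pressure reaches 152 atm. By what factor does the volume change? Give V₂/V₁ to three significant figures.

V₂/V₁ ≈ 0.0667

From PV^γ = const, V₂/V₁ = (P₁/P₂)^(1/γ).
V₂/V₁ = (4.5/152)^(0.769) = 0.0667.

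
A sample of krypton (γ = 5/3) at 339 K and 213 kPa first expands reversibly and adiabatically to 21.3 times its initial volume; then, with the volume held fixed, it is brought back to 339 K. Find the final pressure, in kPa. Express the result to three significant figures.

Adiabatic step (PV^γ = const): P₂ = 213×(1/21.3)^(5/3) = 1.301 kPa; T₂ = 339×(1/21.3)^(2/3) = 44.12 K.
Isochoric: P₃ = P₂(T₃/T₂) = 1.301 × (339/44.12) = 10 kPa.

P₃ ≈ 10.0 kPa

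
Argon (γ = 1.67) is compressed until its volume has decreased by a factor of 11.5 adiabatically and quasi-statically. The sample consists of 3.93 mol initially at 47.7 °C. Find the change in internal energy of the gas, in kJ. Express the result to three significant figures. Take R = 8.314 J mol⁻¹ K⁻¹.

ΔU ≈ 64.7 kJ

For a reversible adiabat TV^(γ−1) is constant, so T₂ = T₁ (V₁/V₂)^(γ−1).
T₁ = 47.7 °C = 320.8 K.
T₂ = 320.8 × 11.5^(0.67) = 1648 K.
Q = 0, so ΔU = W_on_gas = nCᵥΔT with Cᵥ = R/(γ−1) = 12.41 J/(mol·K).
ΔU = 3.93 × 12.41 × (1648 − 320.8) = 64720 J.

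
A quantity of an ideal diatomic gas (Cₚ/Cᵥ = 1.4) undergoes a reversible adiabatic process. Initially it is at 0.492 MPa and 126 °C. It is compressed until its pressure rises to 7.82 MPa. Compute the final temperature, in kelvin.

T₂ ≈ 880 K

Adiabatic: T₂/T₁ = (P₂/P₁)^((γ−1)/γ).
T₁ = 126 °C = 399.1 K.
T₂ = 399.1 × (7.82/0.492)^(0.286) = 879.7 K.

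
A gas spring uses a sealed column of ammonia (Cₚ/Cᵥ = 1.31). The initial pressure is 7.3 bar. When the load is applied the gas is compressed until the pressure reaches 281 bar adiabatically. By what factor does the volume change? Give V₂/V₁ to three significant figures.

From PV^γ = const, V₂/V₁ = (P₁/P₂)^(1/γ).
V₂/V₁ = (7.3/281)^(0.763) = 0.06163.

V₂/V₁ ≈ 0.0616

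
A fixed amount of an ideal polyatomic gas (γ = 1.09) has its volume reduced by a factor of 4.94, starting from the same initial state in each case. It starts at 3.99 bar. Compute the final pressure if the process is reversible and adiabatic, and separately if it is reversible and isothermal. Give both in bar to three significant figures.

Isothermal: P₂ = P₁(V₁/V₂) = 3.99×4.94 = 19.71 bar.
Adiabatic: P₂ = P₁(V₁/V₂)^γ = 3.99×4.94^(1.09) = 22.76 bar.

adiabatic: 22.8 bar; isothermal: 19.7 bar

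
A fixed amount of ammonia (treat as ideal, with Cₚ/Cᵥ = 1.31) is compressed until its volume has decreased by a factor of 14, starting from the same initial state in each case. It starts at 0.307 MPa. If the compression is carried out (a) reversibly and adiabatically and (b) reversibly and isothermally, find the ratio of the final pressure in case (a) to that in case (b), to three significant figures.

P_adiabatic / P_isothermal ≈ 2.27

Isothermal: P_b = P₁(V₁/V₂) = 0.307×14.
Adiabatic: P_a = P₁(V₁/V₂)^γ = 0.307×14^(1.31).
P_a/P_b = (V₁/V₂)^(γ−1) = 14^(0.31) = 2.266.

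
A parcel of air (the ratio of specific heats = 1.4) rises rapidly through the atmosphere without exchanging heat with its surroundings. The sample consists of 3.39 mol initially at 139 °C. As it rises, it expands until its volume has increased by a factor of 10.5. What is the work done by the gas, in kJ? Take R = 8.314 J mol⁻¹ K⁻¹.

W ≈ 17.7 kJ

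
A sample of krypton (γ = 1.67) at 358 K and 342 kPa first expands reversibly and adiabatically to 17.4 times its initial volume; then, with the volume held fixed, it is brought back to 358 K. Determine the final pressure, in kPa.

Adiabatic step (PV^γ = const): P₂ = 342×(1/17.4)^(1.67) = 2.899 kPa; T₂ = 358×(1/17.4)^(0.67) = 52.81 K.
Isochoric: P₃ = P₂(T₃/T₂) = 2.899 × (358/52.81) = 19.66 kPa.

P₃ ≈ 19.7 kPa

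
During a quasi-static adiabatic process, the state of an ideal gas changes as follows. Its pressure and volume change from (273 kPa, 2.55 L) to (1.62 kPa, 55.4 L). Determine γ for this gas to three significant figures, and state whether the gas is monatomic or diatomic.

PV^γ = const ⇒ γ = ln(P₂/P₁) / ln(V₁/V₂).
γ = ln(1.62/273) / ln(2.55/55.4) = 1.665.
γ ≈ 1.67 is close to 5/3, so the gas is monatomic.

γ ≈ 1.67; monatomic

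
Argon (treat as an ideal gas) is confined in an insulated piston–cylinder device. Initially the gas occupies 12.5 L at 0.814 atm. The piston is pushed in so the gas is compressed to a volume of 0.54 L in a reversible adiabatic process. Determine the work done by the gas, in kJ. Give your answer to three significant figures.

W ≈ -11.0 kJ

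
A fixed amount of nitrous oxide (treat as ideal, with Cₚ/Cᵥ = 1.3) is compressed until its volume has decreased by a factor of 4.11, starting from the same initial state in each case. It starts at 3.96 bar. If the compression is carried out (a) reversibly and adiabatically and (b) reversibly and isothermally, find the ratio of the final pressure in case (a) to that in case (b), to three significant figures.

P_adiabatic / P_isothermal ≈ 1.53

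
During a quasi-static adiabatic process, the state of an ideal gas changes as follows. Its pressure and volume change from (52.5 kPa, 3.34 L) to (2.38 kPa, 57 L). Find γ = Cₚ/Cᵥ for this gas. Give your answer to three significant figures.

PV^γ = const ⇒ γ = ln(P₂/P₁) / ln(V₁/V₂).
γ = ln(2.38/52.5) / ln(3.34/57) = 1.09.

γ ≈ 1.09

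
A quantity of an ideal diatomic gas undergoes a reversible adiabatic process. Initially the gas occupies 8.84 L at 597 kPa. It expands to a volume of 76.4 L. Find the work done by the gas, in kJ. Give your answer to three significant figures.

γ = 7/5 for a diatomic ideal gas.
P₂ = P₁(V₁/V₂)^γ = 597×(8.84/76.4)^(7/5) = 29.15 kPa.
For a reversible adiabat, W_by_gas = (P₁V₁ − P₂V₂)/(γ−1).
W_by = (597000×0.00884 − 29150×0.0764) / (2/5) = 7626 J.

W ≈ 7.63 kJ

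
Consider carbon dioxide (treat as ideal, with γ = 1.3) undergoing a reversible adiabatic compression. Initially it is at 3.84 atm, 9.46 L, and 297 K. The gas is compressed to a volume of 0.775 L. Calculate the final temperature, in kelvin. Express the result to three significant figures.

T₂ ≈ 629 K

Adiabatic: T₁V₁^(γ−1) = T₂V₂^(γ−1) ⇒ T₂ = T₁ (V₁/V₂)^(γ−1).
T₂ = 297 × (9.46/0.775)^(0.3) = 629.1 K.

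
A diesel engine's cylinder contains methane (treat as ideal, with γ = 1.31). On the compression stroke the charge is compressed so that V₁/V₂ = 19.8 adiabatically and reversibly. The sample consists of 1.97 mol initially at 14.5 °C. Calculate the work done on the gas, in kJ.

Adiabatic: T₁V₁^(γ−1) = T₂V₂^(γ−1) ⇒ T₂ = T₁ (V₁/V₂)^(γ−1).
T₁ = 14.5 °C = 287.6 K.
T₂ = 287.6 × 19.8^(0.31) = 725.8 K.
Q = 0, so ΔU = W_on_gas = nCᵥΔT with Cᵥ = R/(γ−1) = 26.82 J/(mol·K).
ΔU = 1.97 × 26.82 × (725.8 − 287.6) = 23150 J.

W ≈ 23.2 kJ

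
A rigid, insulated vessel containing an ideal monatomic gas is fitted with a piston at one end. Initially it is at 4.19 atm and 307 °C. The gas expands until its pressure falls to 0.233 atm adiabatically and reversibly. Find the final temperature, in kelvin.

Along an adiabat T P^((1−γ)/γ) is constant, so T₂ = T₁ (P₂/P₁)^((γ−1)/γ).
For a monatomic ideal gas γ = 5/3, so (γ−1)/γ = 2/5.
T₁ = 307 °C = 580.1 K.
T₂ = 580.1 × (0.233/4.19)^(2/5) = 182.6 K.

T₂ ≈ 183 K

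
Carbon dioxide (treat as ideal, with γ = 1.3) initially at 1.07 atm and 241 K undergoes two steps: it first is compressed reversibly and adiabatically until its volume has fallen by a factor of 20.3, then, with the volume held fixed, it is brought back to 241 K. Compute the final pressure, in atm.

Adiabatic step (PV^γ = const): P₂ = 1.07×20.3^(1.3) = 53.6 atm; T₂ = 241×20.3^(0.3) = 594.7 K.
Isochoric: P₃ = P₂(T₃/T₂) = 53.6 × (241/594.7) = 21.72 atm.

P₃ ≈ 21.7 atm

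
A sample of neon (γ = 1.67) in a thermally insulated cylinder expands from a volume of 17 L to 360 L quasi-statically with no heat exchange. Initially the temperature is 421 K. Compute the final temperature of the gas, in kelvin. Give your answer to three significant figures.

For a reversible adiabat TV^(γ−1) is constant, so T₂ = T₁ (V₁/V₂)^(γ−1).
T₂ = 421 × (17/360)^(0.67) = 54.45 K.

T₂ ≈ 54.4 K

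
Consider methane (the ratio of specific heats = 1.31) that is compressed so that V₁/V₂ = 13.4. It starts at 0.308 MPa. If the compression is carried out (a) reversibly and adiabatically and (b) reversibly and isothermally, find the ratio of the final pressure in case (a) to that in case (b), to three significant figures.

P_adiabatic / P_isothermal ≈ 2.24

Isothermal: P_b = P₁(V₁/V₂) = 0.308×13.4.
Adiabatic: P_a = P₁(V₁/V₂)^γ = 0.308×13.4^(1.31).
P_a/P_b = (V₁/V₂)^(γ−1) = 13.4^(0.31) = 2.236.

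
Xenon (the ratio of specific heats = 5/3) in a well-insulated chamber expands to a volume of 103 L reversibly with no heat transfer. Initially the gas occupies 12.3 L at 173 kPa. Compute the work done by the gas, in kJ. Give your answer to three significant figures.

P₂ = P₁(V₁/V₂)^γ = 173×(12.3/103)^(5/3) = 5.01 kPa.
For a reversible adiabat, W_by_gas = (P₁V₁ − P₂V₂)/(γ−1).
W_by = (173000×0.0123 − 5010×0.103) / (2/3) = 2418 J.

W ≈ 2.42 kJ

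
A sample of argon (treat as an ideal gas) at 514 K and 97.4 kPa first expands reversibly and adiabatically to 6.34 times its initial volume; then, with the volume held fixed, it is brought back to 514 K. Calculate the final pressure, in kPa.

For a monatomic ideal gas γ = 5/3.
Adiabatic step (PV^γ = const): P₂ = 97.4×(1/6.34)^(5/3) = 4.485 kPa; T₂ = 514×(1/6.34)^(2/3) = 150.1 K.
Isochoric: P₃ = P₂(T₃/T₂) = 4.485 × (514/150.1) = 15.36 kPa.

P₃ ≈ 15.4 kPa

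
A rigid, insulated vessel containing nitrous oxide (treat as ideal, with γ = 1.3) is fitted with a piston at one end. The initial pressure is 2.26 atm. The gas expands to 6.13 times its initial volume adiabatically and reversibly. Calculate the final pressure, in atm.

P₂ ≈ 0.214 atm

Since PV^γ is constant along a reversible adiabat, P₂ = P₁ (V₁/V₂)^γ.
P₂ = 2.26 × (1/6.13)^(1.3) = 0.214 atm.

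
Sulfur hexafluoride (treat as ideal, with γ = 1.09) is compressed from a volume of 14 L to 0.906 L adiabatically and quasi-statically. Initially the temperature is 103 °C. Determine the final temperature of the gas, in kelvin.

Adiabatic: T₁V₁^(γ−1) = T₂V₂^(γ−1) ⇒ T₂ = T₁ (V₁/V₂)^(γ−1).
T₁ = 103 °C = 376.1 K.
T₂ = 376.1 × (14/0.906)^(0.09) = 481.3 K.

T₂ ≈ 481 K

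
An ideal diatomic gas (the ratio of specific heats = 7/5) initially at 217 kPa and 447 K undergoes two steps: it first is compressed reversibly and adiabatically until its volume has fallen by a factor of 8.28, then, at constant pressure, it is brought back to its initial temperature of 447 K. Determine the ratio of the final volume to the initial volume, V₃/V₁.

V₃/V₁ ≈ 0.0519

Adiabatic step: V₂/V₁ = 0.1208; T₂ = T₁·8.28^(2/5) = 1041 K.
Isobaric step: V₃/V₂ = T₃/T₂ = 447/1041.
V₃/V₁ = (V₂/V₁)(V₃/V₂) = 0.1208 × (447/1041) = 0.05185.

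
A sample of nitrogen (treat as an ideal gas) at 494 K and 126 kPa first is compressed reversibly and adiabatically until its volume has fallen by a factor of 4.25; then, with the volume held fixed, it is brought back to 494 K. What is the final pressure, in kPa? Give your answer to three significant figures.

For a diatomic ideal gas γ = 7/5.
Adiabatic step (PV^γ = const): P₂ = 126×4.25^(7/5) = 955.2 kPa; T₂ = 494×4.25^(2/5) = 881.2 K.
Isochoric: P₃ = P₂(T₃/T₂) = 955.2 × (494/881.2) = 535.5 kPa.

P₃ ≈ 536 kPa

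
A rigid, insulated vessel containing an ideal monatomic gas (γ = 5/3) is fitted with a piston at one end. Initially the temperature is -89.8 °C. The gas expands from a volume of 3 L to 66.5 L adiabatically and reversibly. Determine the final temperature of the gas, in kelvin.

T₂ ≈ 23.2 K

Adiabatic: T₁V₁^(γ−1) = T₂V₂^(γ−1) ⇒ T₂ = T₁ (V₁/V₂)^(γ−1).
T₁ = -89.8 °C = 183.3 K.
T₂ = 183.3 × (3/66.5)^(2/3) = 23.24 K.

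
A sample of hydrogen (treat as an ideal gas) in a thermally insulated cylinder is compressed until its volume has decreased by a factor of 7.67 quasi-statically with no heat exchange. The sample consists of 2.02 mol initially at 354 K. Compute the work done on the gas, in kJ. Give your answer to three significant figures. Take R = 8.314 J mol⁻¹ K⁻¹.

Adiabatic: T₁V₁^(γ−1) = T₂V₂^(γ−1) ⇒ T₂ = T₁ (V₁/V₂)^(γ−1).
γ = 7/5 for a diatomic ideal gas, so γ−1 = 2/5.
T₂ = 354 × 7.67^(2/5) = 799.7 K.
Q = 0, so ΔU = W_on_gas = nCᵥΔT with Cᵥ = R/(γ−1) = 20.79 J/(mol·K).
ΔU = 2.02 × 20.79 × (799.7 − 354) = 18710 J.

W ≈ 18.7 kJ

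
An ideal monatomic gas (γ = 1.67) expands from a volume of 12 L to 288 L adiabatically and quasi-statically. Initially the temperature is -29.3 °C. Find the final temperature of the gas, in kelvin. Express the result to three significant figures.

T₂ ≈ 29.0 K

Adiabatic: T₁V₁^(γ−1) = T₂V₂^(γ−1) ⇒ T₂ = T₁ (V₁/V₂)^(γ−1).
T₁ = -29.3 °C = 243.8 K.
T₂ = 243.8 × (12/288)^(0.67) = 29 K.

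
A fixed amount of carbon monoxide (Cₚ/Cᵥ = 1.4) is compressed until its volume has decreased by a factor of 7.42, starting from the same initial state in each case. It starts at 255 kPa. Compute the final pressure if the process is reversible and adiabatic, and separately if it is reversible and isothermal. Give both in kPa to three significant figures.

adiabatic: 4220 kPa; isothermal: 1890 kPa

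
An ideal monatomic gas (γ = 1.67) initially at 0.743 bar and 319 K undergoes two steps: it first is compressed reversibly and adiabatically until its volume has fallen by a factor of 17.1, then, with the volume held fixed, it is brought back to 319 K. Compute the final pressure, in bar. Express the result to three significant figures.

P₃ ≈ 12.7 bar

Adiabatic step (PV^γ = const): P₂ = 0.743×17.1^(1.67) = 85.13 bar; T₂ = 319×17.1^(0.67) = 2137 K.
Isochoric: P₃ = P₂(T₃/T₂) = 85.13 × (319/2137) = 12.71 bar.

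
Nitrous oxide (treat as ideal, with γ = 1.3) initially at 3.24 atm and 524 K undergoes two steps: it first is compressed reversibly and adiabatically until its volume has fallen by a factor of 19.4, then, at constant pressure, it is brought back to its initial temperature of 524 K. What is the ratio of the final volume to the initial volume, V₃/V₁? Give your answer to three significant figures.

V₃/V₁ ≈ 0.0212

Adiabatic step: V₂/V₁ = 0.05155; T₂ = T₁·19.4^(0.3) = 1275 K.
Isobaric step: V₃/V₂ = T₃/T₂ = 524/1275.
V₃/V₁ = (V₂/V₁)(V₃/V₂) = 0.05155 × (524/1275) = 0.02118.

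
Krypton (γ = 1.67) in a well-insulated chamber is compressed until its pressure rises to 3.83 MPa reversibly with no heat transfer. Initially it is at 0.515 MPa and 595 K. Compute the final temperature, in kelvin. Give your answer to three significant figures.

T₂ ≈ 1330 K

Adiabatic: T₂/T₁ = (P₂/P₁)^((γ−1)/γ).
T₂ = 595 × (3.83/0.515)^(0.401) = 1331 K.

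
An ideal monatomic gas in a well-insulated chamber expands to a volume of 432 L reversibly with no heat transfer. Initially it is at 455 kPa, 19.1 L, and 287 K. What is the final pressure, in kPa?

P₂ ≈ 2.52 kPa

Since PV^γ is constant along a reversible adiabat, P₂ = P₁ (V₁/V₂)^γ.
γ = 5/3 for a monatomic ideal gas.
P₂ = 455 × (19.1/432)^(5/3) = 2.515 kPa.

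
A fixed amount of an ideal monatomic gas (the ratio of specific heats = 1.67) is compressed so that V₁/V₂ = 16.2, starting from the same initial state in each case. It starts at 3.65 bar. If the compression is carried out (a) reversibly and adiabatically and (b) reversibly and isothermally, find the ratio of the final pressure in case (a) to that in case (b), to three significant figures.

P_adiabatic / P_isothermal ≈ 6.46

Isothermal: P_b = P₁(V₁/V₂) = 3.65×16.2.
Adiabatic: P_a = P₁(V₁/V₂)^γ = 3.65×16.2^(1.67).
P_a/P_b = (V₁/V₂)^(γ−1) = 16.2^(0.67) = 6.462.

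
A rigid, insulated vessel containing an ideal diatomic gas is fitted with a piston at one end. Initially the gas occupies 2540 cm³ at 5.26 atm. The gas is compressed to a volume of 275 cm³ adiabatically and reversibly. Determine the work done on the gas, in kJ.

γ = 7/5 for a diatomic ideal gas.
P₂ = P₁(V₁/V₂)^γ = 5.26×(2540/275)^(7/5) = 118.2 atm.
For a reversible adiabat, W_by_gas = (P₁V₁ − P₂V₂)/(γ−1).
W_by = (533000×0.00254 − 1.198×10^7×0.000275) / (2/5) = -4851 J.
W_on_gas = −W_by = 4851 J.

W ≈ 4.85 kJ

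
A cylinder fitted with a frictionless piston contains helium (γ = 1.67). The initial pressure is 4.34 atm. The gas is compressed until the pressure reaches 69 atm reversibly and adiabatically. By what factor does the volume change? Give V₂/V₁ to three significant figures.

V₂/V₁ ≈ 0.191

From PV^γ = const, V₂/V₁ = (P₁/P₂)^(1/γ).
V₂/V₁ = (4.34/69)^(0.599) = 0.1908.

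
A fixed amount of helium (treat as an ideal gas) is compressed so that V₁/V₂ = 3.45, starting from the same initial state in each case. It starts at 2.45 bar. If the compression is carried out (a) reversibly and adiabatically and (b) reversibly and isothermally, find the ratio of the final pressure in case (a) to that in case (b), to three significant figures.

For a monatomic ideal gas γ = 5/3.
Isothermal: P_b = P₁(V₁/V₂) = 2.45×3.45.
Adiabatic: P_a = P₁(V₁/V₂)^γ = 2.45×3.45^(5/3).
P_a/P_b = (V₁/V₂)^(γ−1) = 3.45^(2/3) = 2.283.

P_adiabatic / P_isothermal ≈ 2.28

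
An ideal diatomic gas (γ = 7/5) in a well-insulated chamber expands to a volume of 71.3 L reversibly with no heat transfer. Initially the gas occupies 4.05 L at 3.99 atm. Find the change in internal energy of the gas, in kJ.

ΔU ≈ -2.79 kJ

P₂ = P₁(V₁/V₂)^γ = 3.99×(4.05/71.3)^(7/5) = 0.07196 atm.
For a reversible adiabat, W_by_gas = (P₁V₁ − P₂V₂)/(γ−1).
W_by = (404300×0.00405 − 7291×0.0713) / (2/5) = 2794 J.
Q = 0 ⇒ ΔU = −W_by = -2794 J.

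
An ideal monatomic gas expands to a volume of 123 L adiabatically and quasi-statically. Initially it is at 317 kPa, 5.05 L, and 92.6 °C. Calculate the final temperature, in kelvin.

For a reversible adiabat TV^(γ−1) is constant, so T₂ = T₁ (V₁/V₂)^(γ−1).
γ = 5/3 for a monatomic ideal gas.
T₁ = 92.6 °C = 365.8 K.
T₂ = 365.8 × (5.05/123)^(2/3) = 43.53 K.

T₂ ≈ 43.5 K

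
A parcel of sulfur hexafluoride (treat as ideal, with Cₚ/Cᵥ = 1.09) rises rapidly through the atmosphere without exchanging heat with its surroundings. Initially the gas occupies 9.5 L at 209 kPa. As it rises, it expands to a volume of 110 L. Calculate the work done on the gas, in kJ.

W ≈ -4.36 kJ

P₂ = P₁(V₁/V₂)^γ = 209×(9.5/110)^(1.09) = 14.48 kPa.
For a reversible adiabat, W_by_gas = (P₁V₁ − P₂V₂)/(γ−1).
W_by = (209000×0.0095 − 14480×0.11) / (0.09) = 4364 J.
W_on_gas = −W_by = -4364 J.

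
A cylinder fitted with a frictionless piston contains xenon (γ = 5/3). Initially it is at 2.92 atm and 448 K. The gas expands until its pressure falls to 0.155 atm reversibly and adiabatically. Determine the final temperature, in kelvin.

T₂ ≈ 138 K

Adiabatic: T₂/T₁ = (P₂/P₁)^((γ−1)/γ).
T₂ = 448 × (0.155/2.92)^(2/5) = 138.4 K.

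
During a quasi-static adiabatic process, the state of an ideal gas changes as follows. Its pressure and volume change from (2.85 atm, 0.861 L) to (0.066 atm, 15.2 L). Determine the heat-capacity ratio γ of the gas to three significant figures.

γ ≈ 1.31

PV^γ = const ⇒ γ = ln(P₂/P₁) / ln(V₁/V₂).
γ = ln(0.066/2.85) / ln(0.861/15.2) = 1.312.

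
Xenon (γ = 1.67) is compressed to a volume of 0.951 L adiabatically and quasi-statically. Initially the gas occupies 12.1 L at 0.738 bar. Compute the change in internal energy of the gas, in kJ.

ΔU ≈ 5.99 kJ

P₂ = P₁(V₁/V₂)^γ = 0.738×(12.1/0.951)^(1.67) = 51.61 bar.
For a reversible adiabat, W_by_gas = (P₁V₁ − P₂V₂)/(γ−1).
W_by = (73800×0.0121 − 5.161×10^6×0.000951) / (0.67) = -5993 J.
Q = 0 ⇒ ΔU = −W_by = 5993 J.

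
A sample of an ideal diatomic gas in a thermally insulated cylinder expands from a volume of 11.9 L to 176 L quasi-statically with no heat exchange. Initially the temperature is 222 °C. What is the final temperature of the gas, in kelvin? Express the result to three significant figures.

Adiabatic: T₁V₁^(γ−1) = T₂V₂^(γ−1) ⇒ T₂ = T₁ (V₁/V₂)^(γ−1).
For a diatomic ideal gas γ = 7/5, so γ−1 = 2/5.
T₁ = 222 °C = 495.1 K.
T₂ = 495.1 × (11.9/176)^(2/5) = 168.6 K.

T₂ ≈ 169 K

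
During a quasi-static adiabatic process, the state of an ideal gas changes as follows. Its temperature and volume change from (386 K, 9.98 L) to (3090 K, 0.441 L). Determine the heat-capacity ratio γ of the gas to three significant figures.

γ ≈ 1.67

TV^(γ−1) = const ⇒ γ − 1 = ln(T₂/T₁) / ln(V₁/V₂).
γ = 1 + ln(3090/386) / ln(9.98/0.441) = 1.667.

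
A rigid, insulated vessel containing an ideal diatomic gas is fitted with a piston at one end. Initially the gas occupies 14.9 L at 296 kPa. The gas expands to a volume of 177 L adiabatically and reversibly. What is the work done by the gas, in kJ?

W ≈ 6.93 kJ

γ = 7/5 for a diatomic ideal gas.
P₂ = P₁(V₁/V₂)^γ = 296×(14.9/177)^(7/5) = 9.26 kPa.
For a reversible adiabat, W_by_gas = (P₁V₁ − P₂V₂)/(γ−1).
W_by = (296000×0.0149 − 9260×0.177) / (2/5) = 6929 J.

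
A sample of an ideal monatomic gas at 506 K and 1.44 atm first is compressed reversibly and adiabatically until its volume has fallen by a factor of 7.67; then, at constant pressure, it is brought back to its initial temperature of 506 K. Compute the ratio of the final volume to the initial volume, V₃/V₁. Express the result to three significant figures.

V₃/V₁ ≈ 0.0335

For a monatomic ideal gas γ = 5/3.
Adiabatic step: V₂/V₁ = 0.1304; T₂ = T₁·7.67^(2/3) = 1968 K.
Isobaric step: V₃/V₂ = T₃/T₂ = 506/1968.
V₃/V₁ = (V₂/V₁)(V₃/V₂) = 0.1304 × (506/1968) = 0.03352.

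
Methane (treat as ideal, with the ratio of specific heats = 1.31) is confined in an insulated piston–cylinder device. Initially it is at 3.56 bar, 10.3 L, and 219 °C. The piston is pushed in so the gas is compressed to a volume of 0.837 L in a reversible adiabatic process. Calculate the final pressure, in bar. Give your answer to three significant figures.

Adiabatic: P₁V₁^γ = P₂V₂^γ ⇒ P₂ = P₁ (V₁/V₂)^γ.
P₂ = 3.56 × (10.3/0.837)^(1.31) = 95.39 bar.

P₂ ≈ 95.4 bar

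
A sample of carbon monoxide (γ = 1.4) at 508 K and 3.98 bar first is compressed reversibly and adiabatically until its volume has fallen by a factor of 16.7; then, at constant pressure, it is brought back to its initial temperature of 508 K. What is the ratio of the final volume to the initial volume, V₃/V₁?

V₃/V₁ ≈ 0.0194

Adiabatic step: V₂/V₁ = 0.05988; T₂ = T₁·16.7^(0.4) = 1567 K.
Isobaric step: V₃/V₂ = T₃/T₂ = 508/1567.
V₃/V₁ = (V₂/V₁)(V₃/V₂) = 0.05988 × (508/1567) = 0.01942.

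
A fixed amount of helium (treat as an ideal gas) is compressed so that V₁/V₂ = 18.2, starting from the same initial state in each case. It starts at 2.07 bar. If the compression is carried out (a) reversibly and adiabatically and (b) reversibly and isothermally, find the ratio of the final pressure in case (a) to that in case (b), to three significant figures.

P_adiabatic / P_isothermal ≈ 6.92

For a monatomic ideal gas γ = 5/3.
Isothermal: P_b = P₁(V₁/V₂) = 2.07×18.2.
Adiabatic: P_a = P₁(V₁/V₂)^γ = 2.07×18.2^(5/3).
P_a/P_b = (V₁/V₂)^(γ−1) = 18.2^(2/3) = 6.919.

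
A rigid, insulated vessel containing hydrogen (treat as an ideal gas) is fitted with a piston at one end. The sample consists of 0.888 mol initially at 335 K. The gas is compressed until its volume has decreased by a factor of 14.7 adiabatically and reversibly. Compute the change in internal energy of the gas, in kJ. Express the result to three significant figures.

For a reversible adiabat TV^(γ−1) is constant, so T₂ = T₁ (V₁/V₂)^(γ−1).
γ = 7/5 for a diatomic ideal gas, so γ−1 = 2/5.
T₂ = 335 × 14.7^(2/5) = 981.7 K.
Q = 0, so ΔU = W_on_gas = nCᵥΔT with Cᵥ = R/(γ−1) = 20.79 J/(mol·K).
ΔU = 0.888 × 20.79 × (981.7 − 335) = 11940 J.

ΔU ≈ 11.9 kJ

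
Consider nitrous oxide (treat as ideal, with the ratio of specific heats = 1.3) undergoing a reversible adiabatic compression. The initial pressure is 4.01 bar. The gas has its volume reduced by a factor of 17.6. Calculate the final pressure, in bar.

P₂ ≈ 167 bar

Adiabatic: P₁V₁^γ = P₂V₂^γ ⇒ P₂ = P₁ (V₁/V₂)^γ.
P₂ = 4.01 × 17.6^(1.3) = 166.8 bar.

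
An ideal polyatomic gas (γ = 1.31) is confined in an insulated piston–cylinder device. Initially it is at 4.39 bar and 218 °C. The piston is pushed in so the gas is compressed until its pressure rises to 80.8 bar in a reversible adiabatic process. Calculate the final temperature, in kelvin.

T₂ ≈ 978 K

Along an adiabat T P^((1−γ)/γ) is constant, so T₂ = T₁ (P₂/P₁)^((γ−1)/γ).
T₁ = 218 °C = 491.1 K.
T₂ = 491.1 × (80.8/4.39)^(0.237) = 978.5 K.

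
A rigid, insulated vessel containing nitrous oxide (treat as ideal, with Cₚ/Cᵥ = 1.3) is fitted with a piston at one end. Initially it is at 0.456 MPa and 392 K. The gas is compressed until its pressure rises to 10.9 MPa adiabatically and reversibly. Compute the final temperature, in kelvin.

T₂ ≈ 815 K

Adiabatic: T₂/T₁ = (P₂/P₁)^((γ−1)/γ).
T₂ = 392 × (10.9/0.456)^(0.231) = 815.4 K.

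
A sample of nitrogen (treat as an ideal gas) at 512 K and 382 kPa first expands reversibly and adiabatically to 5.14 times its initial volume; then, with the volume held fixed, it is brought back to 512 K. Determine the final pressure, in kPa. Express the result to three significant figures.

P₃ ≈ 74.3 kPa

For a diatomic ideal gas γ = 7/5.
Adiabatic step (PV^γ = const): P₂ = 382×(1/5.14)^(7/5) = 38.61 kPa; T₂ = 512×(1/5.14)^(2/5) = 266 K.
Isochoric: P₃ = P₂(T₃/T₂) = 38.61 × (512/266) = 74.32 kPa.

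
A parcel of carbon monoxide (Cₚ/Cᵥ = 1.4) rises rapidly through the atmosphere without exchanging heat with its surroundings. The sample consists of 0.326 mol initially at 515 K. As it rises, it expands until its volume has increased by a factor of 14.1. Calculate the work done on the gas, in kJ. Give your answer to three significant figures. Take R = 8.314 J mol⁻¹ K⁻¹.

For a reversible adiabat TV^(γ−1) is constant, so T₂ = T₁ (V₁/V₂)^(γ−1).
T₂ = 515 × (1/14.1)^(0.4) = 178.7 K.
Q = 0, so ΔU = W_on_gas = nCᵥΔT with Cᵥ = R/(γ−1) = 20.79 J/(mol·K).
ΔU = 0.326 × 20.79 × (178.7 − 515) = -2279 J.

W ≈ -2.28 kJ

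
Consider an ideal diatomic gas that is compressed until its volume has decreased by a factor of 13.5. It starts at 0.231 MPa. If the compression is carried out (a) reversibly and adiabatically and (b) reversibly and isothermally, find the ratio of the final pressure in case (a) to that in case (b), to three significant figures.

For a diatomic ideal gas γ = 7/5.
Isothermal: P_b = P₁(V₁/V₂) = 0.231×13.5.
Adiabatic: P_a = P₁(V₁/V₂)^γ = 0.231×13.5^(7/5).
P_a/P_b = (V₁/V₂)^(γ−1) = 13.5^(2/5) = 2.832.

P_adiabatic / P_isothermal ≈ 2.83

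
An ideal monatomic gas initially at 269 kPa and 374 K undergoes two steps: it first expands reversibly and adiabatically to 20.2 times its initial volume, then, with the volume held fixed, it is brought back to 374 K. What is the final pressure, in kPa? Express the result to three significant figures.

For a monatomic ideal gas γ = 5/3.
Adiabatic step (PV^γ = const): P₂ = 269×(1/20.2)^(5/3) = 1.795 kPa; T₂ = 374×(1/20.2)^(2/3) = 50.42 K.
Isochoric: P₃ = P₂(T₃/T₂) = 1.795 × (374/50.42) = 13.32 kPa.

P₃ ≈ 13.3 kPa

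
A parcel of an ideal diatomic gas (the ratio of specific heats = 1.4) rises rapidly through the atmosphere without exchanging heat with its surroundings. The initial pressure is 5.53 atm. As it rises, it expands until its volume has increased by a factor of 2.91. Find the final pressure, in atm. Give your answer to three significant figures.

P₂ ≈ 1.24 atm

Since PV^γ is constant along a reversible adiabat, P₂ = P₁ (V₁/V₂)^γ.
P₂ = 5.53 × (1/2.91)^(1.4) = 1.24 atm.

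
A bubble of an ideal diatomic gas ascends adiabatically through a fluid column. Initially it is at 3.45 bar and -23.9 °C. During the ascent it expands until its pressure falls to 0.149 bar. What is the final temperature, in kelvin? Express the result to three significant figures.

Adiabatic: T₂/T₁ = (P₂/P₁)^((γ−1)/γ).
For a diatomic ideal gas γ = 7/5, so (γ−1)/γ = 2/7.
T₁ = -23.9 °C = 249.2 K.
T₂ = 249.2 × (0.149/3.45)^(2/7) = 101.6 K.

T₂ ≈ 102 K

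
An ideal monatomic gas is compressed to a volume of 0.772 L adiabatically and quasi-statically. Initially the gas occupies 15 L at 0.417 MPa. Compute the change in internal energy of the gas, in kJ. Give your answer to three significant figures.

ΔU ≈ 58.4 kJ

γ = 5/3 for a monatomic ideal gas.
P₂ = P₁(V₁/V₂)^γ = 0.417×(15/0.772)^(5/3) = 58.56 MPa.
For a reversible adiabat, W_by_gas = (P₁V₁ − P₂V₂)/(γ−1).
W_by = (417000×0.015 − 5.856×10^7×0.000772) / (2/3) = -58430 J.
Q = 0 ⇒ ΔU = −W_by = 58430 J.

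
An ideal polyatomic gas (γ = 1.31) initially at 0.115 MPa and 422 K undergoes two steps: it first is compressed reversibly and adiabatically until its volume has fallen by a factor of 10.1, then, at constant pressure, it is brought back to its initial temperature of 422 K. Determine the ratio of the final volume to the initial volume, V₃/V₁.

V₃/V₁ ≈ 0.0483

Adiabatic step: V₂/V₁ = 0.09901; T₂ = T₁·10.1^(0.31) = 864.3 K.
Isobaric step: V₃/V₂ = T₃/T₂ = 422/864.3.
V₃/V₁ = (V₂/V₁)(V₃/V₂) = 0.09901 × (422/864.3) = 0.04834.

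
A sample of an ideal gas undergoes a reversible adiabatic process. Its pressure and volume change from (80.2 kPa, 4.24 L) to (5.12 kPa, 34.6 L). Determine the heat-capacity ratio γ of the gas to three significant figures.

γ ≈ 1.31

PV^γ = const ⇒ γ = ln(P₂/P₁) / ln(V₁/V₂).
γ = ln(5.12/80.2) / ln(4.24/34.6) = 1.311.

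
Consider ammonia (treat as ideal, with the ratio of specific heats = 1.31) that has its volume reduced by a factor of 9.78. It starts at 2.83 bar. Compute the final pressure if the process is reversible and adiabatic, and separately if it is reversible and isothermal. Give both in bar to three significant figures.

adiabatic: 56.1 bar; isothermal: 27.7 bar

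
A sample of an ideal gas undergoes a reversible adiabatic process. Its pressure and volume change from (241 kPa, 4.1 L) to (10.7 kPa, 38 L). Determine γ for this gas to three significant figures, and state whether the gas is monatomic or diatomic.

γ ≈ 1.40; diatomic

PV^γ = const ⇒ γ = ln(P₂/P₁) / ln(V₁/V₂).
γ = ln(10.7/241) / ln(4.1/38) = 1.399.
γ ≈ 1.40 is close to 7/5, so the gas is diatomic.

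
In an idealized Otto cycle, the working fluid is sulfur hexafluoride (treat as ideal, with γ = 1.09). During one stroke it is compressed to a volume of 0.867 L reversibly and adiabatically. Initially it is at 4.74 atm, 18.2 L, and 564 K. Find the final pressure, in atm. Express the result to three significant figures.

P₂ ≈ 131 atm

Adiabatic: P₁V₁^γ = P₂V₂^γ ⇒ P₂ = P₁ (V₁/V₂)^γ.
P₂ = 4.74 × (18.2/0.867)^(1.09) = 130.9 atm.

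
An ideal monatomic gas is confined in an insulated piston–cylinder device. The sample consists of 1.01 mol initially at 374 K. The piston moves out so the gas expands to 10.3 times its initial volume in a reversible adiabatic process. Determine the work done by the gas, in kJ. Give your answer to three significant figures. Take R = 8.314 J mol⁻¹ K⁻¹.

W ≈ 3.72 kJ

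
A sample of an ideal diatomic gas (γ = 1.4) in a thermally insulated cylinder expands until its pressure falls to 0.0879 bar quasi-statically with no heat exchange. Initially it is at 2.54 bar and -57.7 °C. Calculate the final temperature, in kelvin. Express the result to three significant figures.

T₂ ≈ 82.4 K

Along an adiabat T P^((1−γ)/γ) is constant, so T₂ = T₁ (P₂/P₁)^((γ−1)/γ).
T₁ = -57.7 °C = 215.4 K.
T₂ = 215.4 × (0.0879/2.54)^(0.286) = 82.41 K.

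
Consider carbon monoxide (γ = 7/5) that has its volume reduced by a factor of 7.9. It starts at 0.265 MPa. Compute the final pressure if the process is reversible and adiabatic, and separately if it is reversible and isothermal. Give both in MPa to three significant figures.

adiabatic: 4.79 MPa; isothermal: 2.09 MPa

Isothermal: P₂ = P₁(V₁/V₂) = 0.265×7.9 = 2.094 MPa.
Adiabatic: P₂ = P₁(V₁/V₂)^γ = 0.265×7.9^(7/5) = 4.785 MPa.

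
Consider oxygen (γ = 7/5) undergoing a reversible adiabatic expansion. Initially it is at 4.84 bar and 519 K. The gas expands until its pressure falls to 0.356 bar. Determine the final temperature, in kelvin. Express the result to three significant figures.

T₂ ≈ 246 K

Adiabatic: T₂/T₁ = (P₂/P₁)^((γ−1)/γ).
T₂ = 519 × (0.356/4.84)^(2/7) = 246.2 K.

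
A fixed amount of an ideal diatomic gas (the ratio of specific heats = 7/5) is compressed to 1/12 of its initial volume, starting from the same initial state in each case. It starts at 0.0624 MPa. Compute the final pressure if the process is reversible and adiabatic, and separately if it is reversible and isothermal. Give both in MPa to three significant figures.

adiabatic: 2.02 MPa; isothermal: 0.749 MPa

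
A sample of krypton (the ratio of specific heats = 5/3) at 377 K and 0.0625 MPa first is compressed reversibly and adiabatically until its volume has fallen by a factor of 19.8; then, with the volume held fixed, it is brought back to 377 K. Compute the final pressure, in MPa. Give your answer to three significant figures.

Adiabatic step (PV^γ = const): P₂ = 0.0625×19.8^(5/3) = 9.057 MPa; T₂ = 377×19.8^(2/3) = 2759 K.
Isochoric: P₃ = P₂(T₃/T₂) = 9.057 × (377/2759) = 1.238 MPa.

P₃ ≈ 1.24 MPa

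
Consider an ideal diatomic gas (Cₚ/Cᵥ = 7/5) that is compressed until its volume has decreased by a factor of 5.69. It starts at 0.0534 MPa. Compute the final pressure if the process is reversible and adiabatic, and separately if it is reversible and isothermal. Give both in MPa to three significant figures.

Isothermal: P₂ = P₁(V₁/V₂) = 0.0534×5.69 = 0.3038 MPa.
Adiabatic: P₂ = P₁(V₁/V₂)^γ = 0.0534×5.69^(7/5) = 0.6091 MPa.

adiabatic: 0.609 MPa; isothermal: 0.304 MPa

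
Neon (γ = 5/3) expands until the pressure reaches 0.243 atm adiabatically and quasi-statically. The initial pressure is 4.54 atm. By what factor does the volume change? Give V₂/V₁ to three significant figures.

From PV^γ = const, V₂/V₁ = (P₁/P₂)^(1/γ).
V₂/V₁ = (4.54/0.243)^(3/5) = 5.793.

V₂/V₁ ≈ 5.79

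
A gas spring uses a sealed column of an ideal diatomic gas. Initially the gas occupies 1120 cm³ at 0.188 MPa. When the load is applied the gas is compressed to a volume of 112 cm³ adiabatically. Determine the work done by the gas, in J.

γ = 7/5 for a diatomic ideal gas.
P₂ = P₁(V₁/V₂)^γ = 0.188×(1120/112)^(7/5) = 4.722 MPa.
For a reversible adiabat, W_by_gas = (P₁V₁ − P₂V₂)/(γ−1).
W_by = (188000×0.00112 − 4.722×10^6×0.000112) / (2/5) = -795.9 J.

W ≈ -796 J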